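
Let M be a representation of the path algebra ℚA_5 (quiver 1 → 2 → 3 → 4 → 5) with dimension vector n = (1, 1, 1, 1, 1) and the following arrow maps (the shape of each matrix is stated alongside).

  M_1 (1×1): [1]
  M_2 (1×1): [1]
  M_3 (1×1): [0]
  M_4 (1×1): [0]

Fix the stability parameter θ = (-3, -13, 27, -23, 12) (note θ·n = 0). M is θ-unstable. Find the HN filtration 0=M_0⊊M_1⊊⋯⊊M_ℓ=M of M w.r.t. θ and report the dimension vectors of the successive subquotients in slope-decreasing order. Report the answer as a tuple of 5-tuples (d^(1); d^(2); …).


Barcode: M ≅ I[1,3], I[4,4], I[5,5]. HN layers by μ_θ (4 steps, strictly decreasing):
  μ^(1)=27; μ^(2)=12; μ^(3)=-8; μ^(4)=-23

((0, 0, 1, 0, 0); (0, 0, 0, 0, 1); (1, 1, 0, 0, 0); (0, 0, 0, 1, 0))


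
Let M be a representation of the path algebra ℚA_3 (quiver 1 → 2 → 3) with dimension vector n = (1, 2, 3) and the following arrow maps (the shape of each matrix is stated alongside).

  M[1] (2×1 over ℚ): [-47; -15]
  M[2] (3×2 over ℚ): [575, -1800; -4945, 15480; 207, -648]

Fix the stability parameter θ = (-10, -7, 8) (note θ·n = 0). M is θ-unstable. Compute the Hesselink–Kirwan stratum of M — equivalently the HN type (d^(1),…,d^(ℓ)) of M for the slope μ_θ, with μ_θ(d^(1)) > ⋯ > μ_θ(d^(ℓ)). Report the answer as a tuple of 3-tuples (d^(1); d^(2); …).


Barcode: M ≅ I[1,3], I[2,2], I[3,3]^2. HN layers by μ_θ (3 steps, strictly decreasing):
  μ^(1)=8; μ^(2)=-7; μ^(3)=-10

((0, 0, 3); (0, 2, 0); (1, 0, 0))


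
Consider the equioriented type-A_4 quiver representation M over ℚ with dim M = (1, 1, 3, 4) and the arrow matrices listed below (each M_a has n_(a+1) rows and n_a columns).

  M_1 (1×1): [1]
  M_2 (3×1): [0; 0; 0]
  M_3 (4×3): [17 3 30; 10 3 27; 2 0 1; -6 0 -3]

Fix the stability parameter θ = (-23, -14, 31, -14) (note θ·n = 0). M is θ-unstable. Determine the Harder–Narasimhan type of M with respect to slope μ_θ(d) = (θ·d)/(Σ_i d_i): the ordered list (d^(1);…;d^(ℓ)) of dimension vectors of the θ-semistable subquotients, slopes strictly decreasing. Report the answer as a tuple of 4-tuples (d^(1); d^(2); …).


Via rank(M_{q-1}∘⋯∘M_p): M ≅ I[1,2], I[3,4]^3, I[4,4].
μ_θ-semistable layers: μ^(1)=17/2; μ^(2)=-14; μ^(3)=-23

((0, 0, 3, 3); (0, 1, 0, 1); (1, 0, 0, 0))


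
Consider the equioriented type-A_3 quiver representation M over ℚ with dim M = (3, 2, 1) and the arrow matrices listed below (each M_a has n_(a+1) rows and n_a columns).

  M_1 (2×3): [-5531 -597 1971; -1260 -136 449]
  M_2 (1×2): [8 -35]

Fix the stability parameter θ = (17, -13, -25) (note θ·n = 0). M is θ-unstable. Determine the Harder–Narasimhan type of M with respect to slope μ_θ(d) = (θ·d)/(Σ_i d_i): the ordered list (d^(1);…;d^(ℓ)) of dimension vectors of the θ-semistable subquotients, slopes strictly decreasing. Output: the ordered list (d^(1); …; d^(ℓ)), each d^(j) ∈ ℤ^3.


Interval decomposition of M: I[1,1], I[1,2], I[1,3].
HN type (ℓ=3): μ^(1)=17; μ^(2)=2; μ^(3)=-7

((1, 0, 0); (1, 1, 0); (1, 1, 1))


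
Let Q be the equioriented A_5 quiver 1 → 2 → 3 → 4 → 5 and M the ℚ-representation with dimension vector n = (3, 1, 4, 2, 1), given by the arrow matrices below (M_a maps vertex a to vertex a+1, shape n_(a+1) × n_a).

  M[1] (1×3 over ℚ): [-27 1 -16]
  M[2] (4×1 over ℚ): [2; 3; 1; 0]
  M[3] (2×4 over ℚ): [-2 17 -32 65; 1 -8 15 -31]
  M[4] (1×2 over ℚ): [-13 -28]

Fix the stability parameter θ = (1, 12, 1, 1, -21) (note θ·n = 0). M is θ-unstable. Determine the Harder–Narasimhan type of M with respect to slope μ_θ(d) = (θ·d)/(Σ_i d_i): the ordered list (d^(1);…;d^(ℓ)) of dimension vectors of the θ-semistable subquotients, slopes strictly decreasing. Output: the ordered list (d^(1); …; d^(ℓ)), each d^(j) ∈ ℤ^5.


Barcode: M ≅ I[1,1]^2, I[1,5], I[3,3]^2, I[3,4]. HN layers by μ_θ (2 steps, strictly decreasing):
  μ^(1)=1; μ^(2)=-6/5

((2, 0, 3, 1, 0); (1, 1, 1, 1, 1))


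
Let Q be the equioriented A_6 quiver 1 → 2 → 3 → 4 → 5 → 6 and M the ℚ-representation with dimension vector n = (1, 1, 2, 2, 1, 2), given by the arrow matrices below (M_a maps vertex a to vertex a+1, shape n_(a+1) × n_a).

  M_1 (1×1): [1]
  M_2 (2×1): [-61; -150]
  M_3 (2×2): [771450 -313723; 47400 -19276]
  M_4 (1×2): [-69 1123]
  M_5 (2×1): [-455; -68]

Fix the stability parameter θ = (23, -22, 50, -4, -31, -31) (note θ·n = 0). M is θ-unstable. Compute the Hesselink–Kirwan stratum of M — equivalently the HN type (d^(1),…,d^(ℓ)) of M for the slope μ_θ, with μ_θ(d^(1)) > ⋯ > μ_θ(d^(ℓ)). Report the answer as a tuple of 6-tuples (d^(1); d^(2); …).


Via rank(M_{q-1}∘⋯∘M_p): M ≅ I[1,3], I[3,6], I[4,4], I[6,6].
μ_θ-semistable layers: μ^(1)=50; μ^(2)=1/2; μ^(3)=-4; μ^(4)=-31

((0, 0, 1, 0, 0, 0); (1, 1, 0, 0, 0, 0); (0, 0, 1, 2, 1, 1); (0, 0, 0, 0, 0, 1))


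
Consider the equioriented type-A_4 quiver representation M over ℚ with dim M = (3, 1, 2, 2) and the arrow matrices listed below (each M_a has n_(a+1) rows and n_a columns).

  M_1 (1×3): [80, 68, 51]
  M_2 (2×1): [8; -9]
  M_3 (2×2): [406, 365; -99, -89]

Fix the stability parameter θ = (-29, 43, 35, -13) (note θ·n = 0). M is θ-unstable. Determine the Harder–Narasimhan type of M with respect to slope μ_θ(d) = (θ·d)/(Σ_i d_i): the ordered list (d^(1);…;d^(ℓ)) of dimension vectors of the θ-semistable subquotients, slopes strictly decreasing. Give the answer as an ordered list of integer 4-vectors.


Via rank(M_{q-1}∘⋯∘M_p): M ≅ I[1,1]^2, I[1,4], I[3,4].
μ_θ-semistable layers: μ^(1)=65/3; μ^(2)=11; μ^(3)=-29

((0, 1, 1, 1); (0, 0, 1, 1); (3, 0, 0, 0))


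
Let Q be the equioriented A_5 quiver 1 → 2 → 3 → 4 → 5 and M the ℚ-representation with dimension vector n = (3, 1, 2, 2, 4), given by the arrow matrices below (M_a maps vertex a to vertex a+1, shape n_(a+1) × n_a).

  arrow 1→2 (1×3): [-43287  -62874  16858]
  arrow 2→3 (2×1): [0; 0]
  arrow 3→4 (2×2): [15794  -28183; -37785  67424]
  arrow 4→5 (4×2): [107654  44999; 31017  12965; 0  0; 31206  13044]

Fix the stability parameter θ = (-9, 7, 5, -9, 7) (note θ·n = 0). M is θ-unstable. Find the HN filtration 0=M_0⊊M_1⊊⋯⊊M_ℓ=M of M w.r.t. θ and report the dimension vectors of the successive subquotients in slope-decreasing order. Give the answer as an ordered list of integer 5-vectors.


Via rank(M_{q-1}∘⋯∘M_p): M ≅ I[1,1]^2, I[1,2], I[3,5]^2, I[5,5]^2.
μ_θ-semistable layers: μ^(1)=7; μ^(2)=-2; μ^(3)=-9

((0, 1, 0, 0, 4); (0, 0, 2, 2, 0); (3, 0, 0, 0, 0))


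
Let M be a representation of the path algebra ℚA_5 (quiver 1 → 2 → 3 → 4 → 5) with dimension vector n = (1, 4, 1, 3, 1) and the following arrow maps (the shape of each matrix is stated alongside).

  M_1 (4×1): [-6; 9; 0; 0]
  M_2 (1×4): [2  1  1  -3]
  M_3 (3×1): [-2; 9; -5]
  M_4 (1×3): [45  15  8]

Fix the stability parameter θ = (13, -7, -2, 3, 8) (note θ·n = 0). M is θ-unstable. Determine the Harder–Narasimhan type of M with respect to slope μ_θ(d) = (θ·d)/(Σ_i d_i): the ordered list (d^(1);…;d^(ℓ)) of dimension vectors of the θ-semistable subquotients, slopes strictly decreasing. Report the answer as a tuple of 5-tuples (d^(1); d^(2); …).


Barcode: M ≅ I[1,5], I[2,2]^3, I[4,4]^2. HN layers by μ_θ (4 steps, strictly decreasing):
  μ^(1)=8; μ^(2)=3; μ^(3)=4/3; μ^(4)=-7

((0, 0, 0, 0, 1); (0, 0, 0, 3, 0); (1, 1, 1, 0, 0); (0, 3, 0, 0, 0))


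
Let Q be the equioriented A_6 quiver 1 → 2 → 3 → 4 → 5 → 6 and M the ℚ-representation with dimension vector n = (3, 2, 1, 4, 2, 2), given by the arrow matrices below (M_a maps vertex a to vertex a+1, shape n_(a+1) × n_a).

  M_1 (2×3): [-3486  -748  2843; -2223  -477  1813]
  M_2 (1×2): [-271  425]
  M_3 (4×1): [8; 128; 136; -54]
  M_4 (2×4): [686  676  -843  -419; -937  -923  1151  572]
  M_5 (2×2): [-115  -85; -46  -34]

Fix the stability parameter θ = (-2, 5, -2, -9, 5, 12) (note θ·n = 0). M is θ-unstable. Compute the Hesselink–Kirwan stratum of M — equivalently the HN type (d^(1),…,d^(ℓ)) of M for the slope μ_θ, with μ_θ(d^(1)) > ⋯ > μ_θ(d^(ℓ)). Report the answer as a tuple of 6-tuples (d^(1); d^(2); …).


Interval decomposition of M: I[1,1], I[1,2], I[1,6], I[4,4]^2, I[4,5], I[6,6].
HN type (ℓ=4): μ^(1)=12; μ^(2)=5; μ^(3)=-2; μ^(4)=-9

((0, 0, 0, 0, 0, 2); (0, 1, 0, 0, 2, 0); (3, 1, 1, 1, 0, 0); (0, 0, 0, 3, 0, 0))


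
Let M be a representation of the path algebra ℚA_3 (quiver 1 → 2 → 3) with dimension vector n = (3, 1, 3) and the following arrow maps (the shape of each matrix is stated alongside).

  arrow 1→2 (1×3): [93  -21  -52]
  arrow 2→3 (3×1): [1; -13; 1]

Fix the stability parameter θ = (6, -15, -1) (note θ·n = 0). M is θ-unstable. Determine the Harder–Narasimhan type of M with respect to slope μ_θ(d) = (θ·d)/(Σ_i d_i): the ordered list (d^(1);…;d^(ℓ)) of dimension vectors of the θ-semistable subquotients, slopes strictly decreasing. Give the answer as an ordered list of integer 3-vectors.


Interval decomposition of M: I[1,1]^2, I[1,3], I[3,3]^2.
HN type (ℓ=3): μ^(1)=6; μ^(2)=-1; μ^(3)=-9/2

((2, 0, 0); (0, 0, 3); (1, 1, 0))


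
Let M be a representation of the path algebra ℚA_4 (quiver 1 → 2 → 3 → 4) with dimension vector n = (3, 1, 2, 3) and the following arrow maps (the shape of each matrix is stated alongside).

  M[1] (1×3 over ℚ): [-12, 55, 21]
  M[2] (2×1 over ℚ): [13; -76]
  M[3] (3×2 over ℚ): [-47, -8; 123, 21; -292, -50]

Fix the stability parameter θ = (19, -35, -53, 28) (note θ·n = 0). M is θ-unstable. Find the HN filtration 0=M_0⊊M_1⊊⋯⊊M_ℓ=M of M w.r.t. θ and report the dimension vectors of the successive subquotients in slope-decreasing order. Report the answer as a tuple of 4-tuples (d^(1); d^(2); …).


Barcode: M ≅ I[1,1]^2, I[1,4], I[3,4], I[4,4]. HN layers by μ_θ (4 steps, strictly decreasing):
  μ^(1)=28; μ^(2)=19; μ^(3)=-23; μ^(4)=-53

((0, 0, 0, 3); (2, 0, 0, 0); (1, 1, 1, 0); (0, 0, 1, 0))


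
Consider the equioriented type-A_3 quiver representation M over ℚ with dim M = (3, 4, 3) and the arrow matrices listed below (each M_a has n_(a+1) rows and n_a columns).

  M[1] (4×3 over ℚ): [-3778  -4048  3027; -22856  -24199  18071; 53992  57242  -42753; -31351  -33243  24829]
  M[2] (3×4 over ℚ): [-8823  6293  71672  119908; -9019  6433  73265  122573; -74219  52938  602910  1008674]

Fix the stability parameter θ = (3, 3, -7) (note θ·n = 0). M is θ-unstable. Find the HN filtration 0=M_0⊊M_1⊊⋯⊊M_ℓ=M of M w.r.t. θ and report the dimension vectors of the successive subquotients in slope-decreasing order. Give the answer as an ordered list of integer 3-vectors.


Barcode: M ≅ I[1,3]^3, I[2,2]. HN layers by μ_θ (2 steps, strictly decreasing):
  μ^(1)=3; μ^(2)=-1/3

((0, 1, 0); (3, 3, 3))


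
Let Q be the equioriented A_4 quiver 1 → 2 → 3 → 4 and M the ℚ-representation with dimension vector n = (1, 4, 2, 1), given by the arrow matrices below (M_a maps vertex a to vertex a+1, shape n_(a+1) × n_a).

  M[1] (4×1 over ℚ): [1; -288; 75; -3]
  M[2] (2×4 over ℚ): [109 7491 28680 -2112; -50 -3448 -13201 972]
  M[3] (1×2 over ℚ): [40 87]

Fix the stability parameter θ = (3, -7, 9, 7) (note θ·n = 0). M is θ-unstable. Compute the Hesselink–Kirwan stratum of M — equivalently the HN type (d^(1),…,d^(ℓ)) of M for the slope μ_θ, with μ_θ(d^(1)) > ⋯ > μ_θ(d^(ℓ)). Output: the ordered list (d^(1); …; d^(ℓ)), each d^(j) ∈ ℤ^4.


Interval decomposition of M: I[1,4], I[2,2]^2, I[2,3].
HN type (ℓ=4): μ^(1)=9; μ^(2)=8; μ^(3)=-2; μ^(4)=-7

((0, 0, 1, 0); (0, 0, 1, 1); (1, 1, 0, 0); (0, 3, 0, 0))


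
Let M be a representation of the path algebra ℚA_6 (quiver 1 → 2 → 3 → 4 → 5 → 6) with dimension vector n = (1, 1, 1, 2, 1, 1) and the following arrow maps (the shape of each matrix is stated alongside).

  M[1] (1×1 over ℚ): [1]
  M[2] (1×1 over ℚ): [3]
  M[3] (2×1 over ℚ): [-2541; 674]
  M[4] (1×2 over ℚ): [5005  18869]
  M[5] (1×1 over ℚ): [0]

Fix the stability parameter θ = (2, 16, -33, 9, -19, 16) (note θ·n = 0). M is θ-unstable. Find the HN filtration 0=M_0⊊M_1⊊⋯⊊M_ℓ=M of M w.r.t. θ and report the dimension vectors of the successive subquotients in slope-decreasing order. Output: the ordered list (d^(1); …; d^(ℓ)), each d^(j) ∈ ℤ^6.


Barcode: M ≅ I[1,5], I[4,4], I[6,6]. HN layers by μ_θ (3 steps, strictly decreasing):
  μ^(1)=16; μ^(2)=9; μ^(3)=-5

((0, 0, 0, 0, 0, 1); (0, 0, 0, 1, 0, 0); (1, 1, 1, 1, 1, 0))


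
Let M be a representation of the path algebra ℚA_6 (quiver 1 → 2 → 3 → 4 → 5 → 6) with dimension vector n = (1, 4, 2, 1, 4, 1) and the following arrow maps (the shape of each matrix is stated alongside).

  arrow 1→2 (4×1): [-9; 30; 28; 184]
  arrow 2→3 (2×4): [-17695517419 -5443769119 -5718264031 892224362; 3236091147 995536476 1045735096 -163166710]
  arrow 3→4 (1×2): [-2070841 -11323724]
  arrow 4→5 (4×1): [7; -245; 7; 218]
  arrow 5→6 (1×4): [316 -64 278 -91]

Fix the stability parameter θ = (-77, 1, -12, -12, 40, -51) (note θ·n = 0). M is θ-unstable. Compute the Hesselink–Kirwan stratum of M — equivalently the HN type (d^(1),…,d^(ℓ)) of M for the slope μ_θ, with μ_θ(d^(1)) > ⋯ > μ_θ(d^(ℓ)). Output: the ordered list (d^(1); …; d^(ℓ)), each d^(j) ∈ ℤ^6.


Interval decomposition of M: I[1,5], I[2,2]^2, I[2,3], I[5,5]^2, I[5,6].
HN type (ℓ=5): μ^(1)=40; μ^(2)=1; μ^(3)=-11/2; μ^(4)=-23/3; μ^(5)=-77

((0, 0, 0, 0, 3, 0); (0, 2, 0, 0, 0, 0); (0, 1, 1, 0, 1, 1); (0, 1, 1, 1, 0, 0); (1, 0, 0, 0, 0, 0))


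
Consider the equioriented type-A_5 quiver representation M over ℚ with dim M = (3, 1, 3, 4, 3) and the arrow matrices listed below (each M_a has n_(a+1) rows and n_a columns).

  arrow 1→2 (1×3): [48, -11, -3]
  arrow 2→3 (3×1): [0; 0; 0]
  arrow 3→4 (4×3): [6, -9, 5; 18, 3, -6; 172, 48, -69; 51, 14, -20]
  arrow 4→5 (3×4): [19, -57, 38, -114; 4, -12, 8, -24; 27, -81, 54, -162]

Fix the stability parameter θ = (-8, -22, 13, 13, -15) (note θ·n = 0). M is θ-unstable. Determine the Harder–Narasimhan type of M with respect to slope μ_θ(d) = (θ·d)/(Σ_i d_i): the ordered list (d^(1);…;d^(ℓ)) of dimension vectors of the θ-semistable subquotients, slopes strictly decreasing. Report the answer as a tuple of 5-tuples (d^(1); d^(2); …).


Barcode: M ≅ I[1,1]^2, I[1,2], I[3,4]^2, I[3,5], I[4,4], I[5,5]^2. HN layers by μ_θ (4 steps, strictly decreasing):
  μ^(1)=13; μ^(2)=11/3; μ^(3)=-8; μ^(4)=-15

((0, 0, 2, 3, 0); (0, 0, 1, 1, 1); (2, 0, 0, 0, 0); (1, 1, 0, 0, 2))


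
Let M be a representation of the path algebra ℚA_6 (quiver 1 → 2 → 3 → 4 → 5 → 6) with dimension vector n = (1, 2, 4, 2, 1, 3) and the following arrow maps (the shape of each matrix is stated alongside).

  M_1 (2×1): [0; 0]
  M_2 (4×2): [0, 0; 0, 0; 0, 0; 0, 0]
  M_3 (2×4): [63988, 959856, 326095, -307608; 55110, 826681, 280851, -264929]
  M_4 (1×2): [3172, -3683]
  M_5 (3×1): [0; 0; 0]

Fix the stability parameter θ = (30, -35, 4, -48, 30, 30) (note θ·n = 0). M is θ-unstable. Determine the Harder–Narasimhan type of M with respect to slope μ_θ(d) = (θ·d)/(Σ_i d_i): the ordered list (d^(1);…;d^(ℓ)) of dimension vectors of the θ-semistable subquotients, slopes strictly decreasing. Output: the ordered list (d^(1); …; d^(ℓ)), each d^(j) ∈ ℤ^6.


Interval decomposition of M: I[1,1], I[2,2]^2, I[3,3]^2, I[3,4], I[3,5], I[6,6]^3.
HN type (ℓ=4): μ^(1)=30; μ^(2)=4; μ^(3)=-22; μ^(4)=-35

((1, 0, 0, 0, 1, 3); (0, 0, 2, 0, 0, 0); (0, 0, 2, 2, 0, 0); (0, 2, 0, 0, 0, 0))


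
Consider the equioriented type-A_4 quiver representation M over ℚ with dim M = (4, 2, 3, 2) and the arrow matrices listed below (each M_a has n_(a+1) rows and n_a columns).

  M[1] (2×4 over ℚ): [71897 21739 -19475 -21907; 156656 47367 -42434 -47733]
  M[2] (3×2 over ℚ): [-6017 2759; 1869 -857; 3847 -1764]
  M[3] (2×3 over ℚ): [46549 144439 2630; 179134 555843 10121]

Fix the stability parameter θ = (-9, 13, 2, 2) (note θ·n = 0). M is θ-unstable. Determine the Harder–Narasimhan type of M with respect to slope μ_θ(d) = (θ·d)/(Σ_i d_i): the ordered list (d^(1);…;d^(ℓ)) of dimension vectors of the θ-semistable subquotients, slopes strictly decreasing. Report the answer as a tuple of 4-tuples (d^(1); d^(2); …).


Barcode: M ≅ I[1,1]^2, I[1,3], I[1,4], I[3,4]. HN layers by μ_θ (4 steps, strictly decreasing):
  μ^(1)=15/2; μ^(2)=17/3; μ^(3)=2; μ^(4)=-9

((0, 1, 1, 0); (0, 1, 1, 1); (0, 0, 1, 1); (4, 0, 0, 0))


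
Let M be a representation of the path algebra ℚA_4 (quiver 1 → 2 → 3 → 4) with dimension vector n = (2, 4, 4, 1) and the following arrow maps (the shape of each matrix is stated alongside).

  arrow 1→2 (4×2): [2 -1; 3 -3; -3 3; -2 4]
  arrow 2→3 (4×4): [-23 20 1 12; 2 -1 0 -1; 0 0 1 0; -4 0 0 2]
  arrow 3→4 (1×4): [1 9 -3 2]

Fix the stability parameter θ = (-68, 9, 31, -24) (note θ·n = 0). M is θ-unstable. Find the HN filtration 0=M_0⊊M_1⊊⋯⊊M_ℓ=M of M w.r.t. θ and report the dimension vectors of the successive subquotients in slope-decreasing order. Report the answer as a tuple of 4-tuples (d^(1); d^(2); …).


Via rank(M_{q-1}∘⋯∘M_p): M ≅ I[1,3], I[1,4], I[2,3]^2.
μ_θ-semistable layers: μ^(1)=31; μ^(2)=9; μ^(3)=16/3; μ^(4)=-68

((0, 0, 3, 0); (0, 3, 0, 0); (0, 1, 1, 1); (2, 0, 0, 0))


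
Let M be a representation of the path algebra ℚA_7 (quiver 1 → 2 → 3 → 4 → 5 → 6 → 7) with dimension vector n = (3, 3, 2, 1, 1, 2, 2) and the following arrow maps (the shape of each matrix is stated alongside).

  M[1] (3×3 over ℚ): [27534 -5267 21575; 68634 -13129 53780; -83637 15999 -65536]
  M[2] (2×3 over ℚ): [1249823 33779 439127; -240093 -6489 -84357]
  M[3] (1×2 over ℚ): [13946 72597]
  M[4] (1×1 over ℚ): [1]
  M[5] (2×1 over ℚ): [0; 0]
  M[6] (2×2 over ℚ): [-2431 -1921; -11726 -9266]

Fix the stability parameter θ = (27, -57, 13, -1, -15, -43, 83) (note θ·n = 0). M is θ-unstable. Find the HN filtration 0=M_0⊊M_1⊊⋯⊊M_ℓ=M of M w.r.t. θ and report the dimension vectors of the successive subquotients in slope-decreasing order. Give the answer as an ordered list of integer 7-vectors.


Interval decomposition of M: I[1,2]^2, I[1,5], I[3,3], I[6,6], I[6,7], I[7,7].
HN type (ℓ=5): μ^(1)=83; μ^(2)=13; μ^(3)=-1; μ^(4)=-15; μ^(5)=-43

((0, 0, 0, 0, 0, 0, 2); (0, 0, 1, 0, 0, 0, 0); (0, 0, 1, 1, 1, 0, 0); (3, 3, 0, 0, 0, 0, 0); (0, 0, 0, 0, 0, 2, 0))


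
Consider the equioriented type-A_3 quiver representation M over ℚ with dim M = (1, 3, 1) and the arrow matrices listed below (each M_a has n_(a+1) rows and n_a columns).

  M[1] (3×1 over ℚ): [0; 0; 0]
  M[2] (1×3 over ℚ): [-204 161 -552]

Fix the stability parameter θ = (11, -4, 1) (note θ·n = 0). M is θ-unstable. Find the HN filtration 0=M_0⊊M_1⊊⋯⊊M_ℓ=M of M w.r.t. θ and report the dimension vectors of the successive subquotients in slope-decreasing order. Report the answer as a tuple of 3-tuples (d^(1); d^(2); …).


Via rank(M_{q-1}∘⋯∘M_p): M ≅ I[1,1], I[2,2]^2, I[2,3].
μ_θ-semistable layers: μ^(1)=11; μ^(2)=1; μ^(3)=-4

((1, 0, 0); (0, 0, 1); (0, 3, 0))


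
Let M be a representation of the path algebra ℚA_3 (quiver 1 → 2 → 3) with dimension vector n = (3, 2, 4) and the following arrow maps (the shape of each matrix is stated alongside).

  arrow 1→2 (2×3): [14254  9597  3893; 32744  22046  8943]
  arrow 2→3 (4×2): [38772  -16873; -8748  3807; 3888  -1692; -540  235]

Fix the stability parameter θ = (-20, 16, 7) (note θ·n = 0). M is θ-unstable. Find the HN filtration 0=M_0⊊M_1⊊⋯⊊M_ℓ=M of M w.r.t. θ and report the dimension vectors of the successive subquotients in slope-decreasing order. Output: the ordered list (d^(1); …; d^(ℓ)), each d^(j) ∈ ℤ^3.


Via rank(M_{q-1}∘⋯∘M_p): M ≅ I[1,1], I[1,2], I[1,3], I[3,3]^3.
μ_θ-semistable layers: μ^(1)=16; μ^(2)=23/2; μ^(3)=7; μ^(4)=-20

((0, 1, 0); (0, 1, 1); (0, 0, 3); (3, 0, 0))


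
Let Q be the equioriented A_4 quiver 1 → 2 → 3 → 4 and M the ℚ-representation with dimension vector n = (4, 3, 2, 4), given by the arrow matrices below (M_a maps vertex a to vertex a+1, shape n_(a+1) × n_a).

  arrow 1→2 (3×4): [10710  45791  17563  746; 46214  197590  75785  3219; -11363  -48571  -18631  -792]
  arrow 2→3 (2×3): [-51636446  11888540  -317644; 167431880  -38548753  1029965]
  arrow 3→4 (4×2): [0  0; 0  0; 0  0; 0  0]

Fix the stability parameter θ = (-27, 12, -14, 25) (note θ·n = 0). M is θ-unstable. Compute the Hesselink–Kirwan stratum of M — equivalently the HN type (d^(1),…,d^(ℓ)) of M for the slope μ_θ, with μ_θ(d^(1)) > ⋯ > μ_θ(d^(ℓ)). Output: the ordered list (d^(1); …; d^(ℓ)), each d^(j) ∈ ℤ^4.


Interval decomposition of M: I[1,1], I[1,2], I[1,3]^2, I[4,4]^4.
HN type (ℓ=4): μ^(1)=25; μ^(2)=12; μ^(3)=-1; μ^(4)=-27

((0, 0, 0, 4); (0, 1, 0, 0); (0, 2, 2, 0); (4, 0, 0, 0))


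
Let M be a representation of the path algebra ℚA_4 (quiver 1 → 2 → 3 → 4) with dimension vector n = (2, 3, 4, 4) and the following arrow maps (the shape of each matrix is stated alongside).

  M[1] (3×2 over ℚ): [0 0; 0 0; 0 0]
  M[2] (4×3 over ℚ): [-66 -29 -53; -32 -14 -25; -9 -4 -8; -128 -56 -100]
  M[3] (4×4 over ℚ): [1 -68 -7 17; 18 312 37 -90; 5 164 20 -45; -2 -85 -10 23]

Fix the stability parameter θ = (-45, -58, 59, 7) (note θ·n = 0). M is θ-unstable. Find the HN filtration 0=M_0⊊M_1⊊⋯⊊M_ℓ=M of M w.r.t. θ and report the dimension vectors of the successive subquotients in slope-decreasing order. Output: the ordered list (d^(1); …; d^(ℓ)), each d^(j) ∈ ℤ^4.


Via rank(M_{q-1}∘⋯∘M_p): M ≅ I[1,1]^2, I[2,4]^3, I[3,4].
μ_θ-semistable layers: μ^(1)=33; μ^(2)=-45; μ^(3)=-58

((0, 0, 4, 4); (2, 0, 0, 0); (0, 3, 0, 0))


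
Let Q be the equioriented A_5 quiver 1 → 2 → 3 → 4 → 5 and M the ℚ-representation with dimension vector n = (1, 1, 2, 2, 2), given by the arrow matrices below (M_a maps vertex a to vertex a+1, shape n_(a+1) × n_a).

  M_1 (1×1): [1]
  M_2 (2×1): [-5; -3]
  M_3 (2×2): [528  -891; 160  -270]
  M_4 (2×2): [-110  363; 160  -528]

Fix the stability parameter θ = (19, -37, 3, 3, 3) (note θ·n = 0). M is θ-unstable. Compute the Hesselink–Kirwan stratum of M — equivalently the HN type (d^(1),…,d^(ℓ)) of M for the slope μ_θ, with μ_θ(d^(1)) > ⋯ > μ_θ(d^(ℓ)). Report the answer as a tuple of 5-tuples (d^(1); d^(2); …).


Barcode: M ≅ I[1,4], I[3,3], I[4,5], I[5,5]. HN layers by μ_θ (2 steps, strictly decreasing):
  μ^(1)=3; μ^(2)=-9

((0, 0, 2, 2, 2); (1, 1, 0, 0, 0))


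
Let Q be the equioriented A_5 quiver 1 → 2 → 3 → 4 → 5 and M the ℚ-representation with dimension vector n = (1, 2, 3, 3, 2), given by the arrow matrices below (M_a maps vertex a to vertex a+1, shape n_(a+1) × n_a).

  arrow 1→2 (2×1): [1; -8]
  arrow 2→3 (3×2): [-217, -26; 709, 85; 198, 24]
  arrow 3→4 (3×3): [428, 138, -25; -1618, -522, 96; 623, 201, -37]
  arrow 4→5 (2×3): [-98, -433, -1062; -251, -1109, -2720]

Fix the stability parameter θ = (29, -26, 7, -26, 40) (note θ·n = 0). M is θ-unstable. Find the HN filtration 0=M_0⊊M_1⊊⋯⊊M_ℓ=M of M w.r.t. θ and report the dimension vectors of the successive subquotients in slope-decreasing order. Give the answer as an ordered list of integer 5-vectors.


Interval decomposition of M: I[1,3], I[2,4], I[3,5], I[4,5].
HN type (ℓ=5): μ^(1)=40; μ^(2)=7; μ^(3)=3/2; μ^(4)=-19/2; μ^(5)=-26

((0, 0, 0, 0, 2); (0, 0, 1, 0, 0); (1, 1, 0, 0, 0); (0, 0, 2, 2, 0); (0, 1, 0, 1, 0))


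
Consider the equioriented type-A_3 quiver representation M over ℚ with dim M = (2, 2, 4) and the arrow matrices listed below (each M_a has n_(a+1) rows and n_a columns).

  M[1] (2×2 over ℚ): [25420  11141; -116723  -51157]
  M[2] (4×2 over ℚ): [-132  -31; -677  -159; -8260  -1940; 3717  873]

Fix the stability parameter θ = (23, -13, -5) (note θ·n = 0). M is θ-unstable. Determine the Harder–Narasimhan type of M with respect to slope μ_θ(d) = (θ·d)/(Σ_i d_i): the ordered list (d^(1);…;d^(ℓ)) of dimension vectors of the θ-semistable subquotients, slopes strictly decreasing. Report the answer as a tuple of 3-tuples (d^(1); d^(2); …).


Via rank(M_{q-1}∘⋯∘M_p): M ≅ I[1,3]^2, I[3,3]^2.
μ_θ-semistable layers: μ^(1)=5/3; μ^(2)=-5

((2, 2, 2); (0, 0, 2))


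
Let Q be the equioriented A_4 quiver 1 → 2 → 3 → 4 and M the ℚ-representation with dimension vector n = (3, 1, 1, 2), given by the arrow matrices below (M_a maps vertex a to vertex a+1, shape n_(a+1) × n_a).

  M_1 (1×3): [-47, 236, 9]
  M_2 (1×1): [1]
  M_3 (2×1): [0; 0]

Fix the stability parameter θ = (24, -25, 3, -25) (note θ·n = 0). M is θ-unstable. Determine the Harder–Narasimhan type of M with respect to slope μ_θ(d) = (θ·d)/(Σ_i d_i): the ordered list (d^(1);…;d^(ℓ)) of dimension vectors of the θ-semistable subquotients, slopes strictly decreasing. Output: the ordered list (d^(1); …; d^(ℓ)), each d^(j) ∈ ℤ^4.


Barcode: M ≅ I[1,1]^2, I[1,3], I[4,4]^2. HN layers by μ_θ (4 steps, strictly decreasing):
  μ^(1)=24; μ^(2)=3; μ^(3)=-1/2; μ^(4)=-25

((2, 0, 0, 0); (0, 0, 1, 0); (1, 1, 0, 0); (0, 0, 0, 2))


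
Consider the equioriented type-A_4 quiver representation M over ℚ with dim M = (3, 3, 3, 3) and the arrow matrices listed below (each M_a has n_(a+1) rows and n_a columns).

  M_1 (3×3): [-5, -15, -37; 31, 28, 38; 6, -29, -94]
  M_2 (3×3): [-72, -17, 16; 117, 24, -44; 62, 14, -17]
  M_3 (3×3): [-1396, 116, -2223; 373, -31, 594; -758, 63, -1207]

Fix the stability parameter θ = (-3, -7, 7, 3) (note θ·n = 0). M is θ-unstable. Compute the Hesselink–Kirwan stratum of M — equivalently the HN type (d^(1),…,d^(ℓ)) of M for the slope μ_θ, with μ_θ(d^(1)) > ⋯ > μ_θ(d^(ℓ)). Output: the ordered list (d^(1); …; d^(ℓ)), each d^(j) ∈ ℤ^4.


Barcode: M ≅ I[1,4]^3. HN layers by μ_θ (2 steps, strictly decreasing):
  μ^(1)=5; μ^(2)=-5

((0, 0, 3, 3); (3, 3, 0, 0))


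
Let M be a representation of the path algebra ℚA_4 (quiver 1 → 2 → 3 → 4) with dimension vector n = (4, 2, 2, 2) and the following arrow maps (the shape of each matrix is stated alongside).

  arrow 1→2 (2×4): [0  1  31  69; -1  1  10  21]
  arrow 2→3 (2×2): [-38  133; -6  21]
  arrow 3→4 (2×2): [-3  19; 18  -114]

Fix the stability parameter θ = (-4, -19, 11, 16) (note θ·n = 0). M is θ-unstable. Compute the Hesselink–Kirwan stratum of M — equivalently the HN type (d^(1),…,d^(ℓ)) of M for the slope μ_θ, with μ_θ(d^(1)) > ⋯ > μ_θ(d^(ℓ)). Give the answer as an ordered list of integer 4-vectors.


Via rank(M_{q-1}∘⋯∘M_p): M ≅ I[1,1]^2, I[1,2], I[1,3], I[3,4], I[4,4].
μ_θ-semistable layers: μ^(1)=16; μ^(2)=11; μ^(3)=-4; μ^(4)=-23/2

((0, 0, 0, 2); (0, 0, 2, 0); (2, 0, 0, 0); (2, 2, 0, 0))


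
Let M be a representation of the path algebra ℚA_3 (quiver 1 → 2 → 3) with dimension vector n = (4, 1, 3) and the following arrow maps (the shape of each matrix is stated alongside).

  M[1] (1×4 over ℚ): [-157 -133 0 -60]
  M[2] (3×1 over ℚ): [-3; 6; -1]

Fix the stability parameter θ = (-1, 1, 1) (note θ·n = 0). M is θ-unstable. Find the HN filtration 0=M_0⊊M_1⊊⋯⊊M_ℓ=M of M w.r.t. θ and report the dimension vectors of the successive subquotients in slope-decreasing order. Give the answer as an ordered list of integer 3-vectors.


Barcode: M ≅ I[1,1]^3, I[1,3], I[3,3]^2. HN layers by μ_θ (2 steps, strictly decreasing):
  μ^(1)=1; μ^(2)=-1

((0, 1, 3); (4, 0, 0))


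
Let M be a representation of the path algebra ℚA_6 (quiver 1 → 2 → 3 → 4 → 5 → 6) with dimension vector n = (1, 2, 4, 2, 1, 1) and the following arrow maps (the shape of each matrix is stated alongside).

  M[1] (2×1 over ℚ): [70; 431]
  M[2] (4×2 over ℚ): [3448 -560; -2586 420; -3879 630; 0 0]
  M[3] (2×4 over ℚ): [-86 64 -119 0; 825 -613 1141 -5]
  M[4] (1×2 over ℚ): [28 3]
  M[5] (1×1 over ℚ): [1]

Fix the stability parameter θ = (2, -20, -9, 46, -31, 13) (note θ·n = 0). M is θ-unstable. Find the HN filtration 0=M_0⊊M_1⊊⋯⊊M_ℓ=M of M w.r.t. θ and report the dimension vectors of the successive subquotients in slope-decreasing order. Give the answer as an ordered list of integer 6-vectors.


Via rank(M_{q-1}∘⋯∘M_p): M ≅ I[1,2], I[2,6], I[3,3]^2, I[3,4].
μ_θ-semistable layers: μ^(1)=46; μ^(2)=13; μ^(3)=15/2; μ^(4)=-9; μ^(5)=-20

((0, 0, 0, 1, 0, 0); (0, 0, 0, 0, 0, 1); (0, 0, 0, 1, 1, 0); (1, 1, 4, 0, 0, 0); (0, 1, 0, 0, 0, 0))


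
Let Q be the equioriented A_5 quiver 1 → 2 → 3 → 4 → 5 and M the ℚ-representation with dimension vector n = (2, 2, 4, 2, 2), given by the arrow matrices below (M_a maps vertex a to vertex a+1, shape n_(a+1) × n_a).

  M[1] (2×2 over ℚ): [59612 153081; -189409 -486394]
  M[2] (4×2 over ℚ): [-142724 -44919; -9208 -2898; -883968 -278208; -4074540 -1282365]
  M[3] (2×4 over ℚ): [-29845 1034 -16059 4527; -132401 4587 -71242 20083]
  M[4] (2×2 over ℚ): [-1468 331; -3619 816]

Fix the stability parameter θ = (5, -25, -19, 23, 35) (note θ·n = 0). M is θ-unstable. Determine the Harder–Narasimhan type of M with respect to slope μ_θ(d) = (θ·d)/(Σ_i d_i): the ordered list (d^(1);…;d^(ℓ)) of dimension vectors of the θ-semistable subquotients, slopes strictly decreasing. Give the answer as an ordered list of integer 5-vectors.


Barcode: M ≅ I[1,2], I[1,5], I[3,3]^2, I[3,5]. HN layers by μ_θ (5 steps, strictly decreasing):
  μ^(1)=35; μ^(2)=23; μ^(3)=-10; μ^(4)=-13; μ^(5)=-19

((0, 0, 0, 0, 2); (0, 0, 0, 2, 0); (1, 1, 0, 0, 0); (1, 1, 1, 0, 0); (0, 0, 3, 0, 0))


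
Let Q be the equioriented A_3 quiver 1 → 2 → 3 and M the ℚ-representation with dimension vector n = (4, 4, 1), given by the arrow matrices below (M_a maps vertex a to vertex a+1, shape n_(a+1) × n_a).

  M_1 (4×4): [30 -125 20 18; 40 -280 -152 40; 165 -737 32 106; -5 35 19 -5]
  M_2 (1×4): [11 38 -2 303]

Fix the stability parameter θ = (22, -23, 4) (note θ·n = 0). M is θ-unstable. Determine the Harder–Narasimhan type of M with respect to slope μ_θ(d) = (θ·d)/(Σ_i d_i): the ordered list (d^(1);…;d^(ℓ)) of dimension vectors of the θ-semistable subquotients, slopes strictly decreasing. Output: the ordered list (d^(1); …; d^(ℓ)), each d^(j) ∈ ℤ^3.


Via rank(M_{q-1}∘⋯∘M_p): M ≅ I[1,1], I[1,2]^2, I[1,3], I[2,2].
μ_θ-semistable layers: μ^(1)=22; μ^(2)=4; μ^(3)=-1/2; μ^(4)=-23

((1, 0, 0); (0, 0, 1); (3, 3, 0); (0, 1, 0))


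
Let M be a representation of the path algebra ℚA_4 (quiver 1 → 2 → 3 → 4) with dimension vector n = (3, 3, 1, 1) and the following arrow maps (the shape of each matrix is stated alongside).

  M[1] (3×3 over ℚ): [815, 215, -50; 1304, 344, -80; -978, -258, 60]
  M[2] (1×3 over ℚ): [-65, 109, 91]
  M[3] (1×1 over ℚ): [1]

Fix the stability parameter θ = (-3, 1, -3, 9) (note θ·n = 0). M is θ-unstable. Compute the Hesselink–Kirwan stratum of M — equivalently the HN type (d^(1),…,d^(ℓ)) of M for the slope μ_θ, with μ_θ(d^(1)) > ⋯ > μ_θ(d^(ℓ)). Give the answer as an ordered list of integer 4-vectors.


Via rank(M_{q-1}∘⋯∘M_p): M ≅ I[1,1]^2, I[1,4], I[2,2]^2.
μ_θ-semistable layers: μ^(1)=9; μ^(2)=1; μ^(3)=-1; μ^(4)=-3

((0, 0, 0, 1); (0, 2, 0, 0); (0, 1, 1, 0); (3, 0, 0, 0))


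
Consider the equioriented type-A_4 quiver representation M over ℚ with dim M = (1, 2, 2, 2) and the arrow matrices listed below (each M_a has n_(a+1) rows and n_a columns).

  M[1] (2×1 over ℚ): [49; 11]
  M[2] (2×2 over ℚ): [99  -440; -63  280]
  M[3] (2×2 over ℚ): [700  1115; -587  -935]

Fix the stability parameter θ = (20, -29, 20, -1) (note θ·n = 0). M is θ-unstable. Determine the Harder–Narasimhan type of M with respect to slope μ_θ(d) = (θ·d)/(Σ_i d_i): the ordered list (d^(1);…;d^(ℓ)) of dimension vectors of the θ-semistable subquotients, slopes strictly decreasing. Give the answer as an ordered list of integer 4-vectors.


Interval decomposition of M: I[1,4], I[2,2], I[3,4].
HN type (ℓ=3): μ^(1)=19/2; μ^(2)=-9/2; μ^(3)=-29

((0, 0, 2, 2); (1, 1, 0, 0); (0, 1, 0, 0))


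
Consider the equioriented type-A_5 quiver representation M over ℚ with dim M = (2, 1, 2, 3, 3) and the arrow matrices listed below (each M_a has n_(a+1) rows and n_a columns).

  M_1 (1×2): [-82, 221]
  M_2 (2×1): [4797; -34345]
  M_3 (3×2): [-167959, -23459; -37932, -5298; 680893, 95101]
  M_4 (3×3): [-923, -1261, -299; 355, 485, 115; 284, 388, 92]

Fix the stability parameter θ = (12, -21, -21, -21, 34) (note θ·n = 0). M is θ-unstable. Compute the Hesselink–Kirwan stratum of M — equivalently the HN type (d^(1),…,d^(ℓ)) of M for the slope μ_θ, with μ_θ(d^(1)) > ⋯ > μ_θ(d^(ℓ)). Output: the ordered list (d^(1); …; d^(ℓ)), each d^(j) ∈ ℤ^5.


Interval decomposition of M: I[1,1], I[1,5], I[3,4], I[4,4], I[5,5]^2.
HN type (ℓ=4): μ^(1)=34; μ^(2)=12; μ^(3)=-51/4; μ^(4)=-21

((0, 0, 0, 0, 3); (1, 0, 0, 0, 0); (1, 1, 1, 1, 0); (0, 0, 1, 2, 0))


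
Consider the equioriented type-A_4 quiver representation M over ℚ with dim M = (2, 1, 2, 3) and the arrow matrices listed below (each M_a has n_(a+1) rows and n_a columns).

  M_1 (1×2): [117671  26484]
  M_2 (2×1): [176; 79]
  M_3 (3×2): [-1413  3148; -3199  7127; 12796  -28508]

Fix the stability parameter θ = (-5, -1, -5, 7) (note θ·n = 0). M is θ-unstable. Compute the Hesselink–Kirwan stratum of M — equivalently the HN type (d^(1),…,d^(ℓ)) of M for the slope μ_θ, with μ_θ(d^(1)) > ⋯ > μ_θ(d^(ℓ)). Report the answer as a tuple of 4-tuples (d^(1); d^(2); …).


Barcode: M ≅ I[1,1], I[1,4], I[3,4], I[4,4]. HN layers by μ_θ (3 steps, strictly decreasing):
  μ^(1)=7; μ^(2)=-3; μ^(3)=-5

((0, 0, 0, 3); (0, 1, 1, 0); (2, 0, 1, 0))


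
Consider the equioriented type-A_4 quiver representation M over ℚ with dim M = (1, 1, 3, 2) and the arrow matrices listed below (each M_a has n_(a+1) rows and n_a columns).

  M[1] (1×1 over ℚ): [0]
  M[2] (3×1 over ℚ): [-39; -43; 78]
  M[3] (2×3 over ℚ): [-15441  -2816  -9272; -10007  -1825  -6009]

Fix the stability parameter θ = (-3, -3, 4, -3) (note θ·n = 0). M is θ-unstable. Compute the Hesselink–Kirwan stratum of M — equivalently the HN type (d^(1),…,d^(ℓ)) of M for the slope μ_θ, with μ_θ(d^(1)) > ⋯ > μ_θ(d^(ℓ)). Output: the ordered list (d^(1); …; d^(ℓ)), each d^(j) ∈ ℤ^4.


Via rank(M_{q-1}∘⋯∘M_p): M ≅ I[1,1], I[2,4], I[3,3], I[3,4].
μ_θ-semistable layers: μ^(1)=4; μ^(2)=1/2; μ^(3)=-3

((0, 0, 1, 0); (0, 0, 2, 2); (1, 1, 0, 0))


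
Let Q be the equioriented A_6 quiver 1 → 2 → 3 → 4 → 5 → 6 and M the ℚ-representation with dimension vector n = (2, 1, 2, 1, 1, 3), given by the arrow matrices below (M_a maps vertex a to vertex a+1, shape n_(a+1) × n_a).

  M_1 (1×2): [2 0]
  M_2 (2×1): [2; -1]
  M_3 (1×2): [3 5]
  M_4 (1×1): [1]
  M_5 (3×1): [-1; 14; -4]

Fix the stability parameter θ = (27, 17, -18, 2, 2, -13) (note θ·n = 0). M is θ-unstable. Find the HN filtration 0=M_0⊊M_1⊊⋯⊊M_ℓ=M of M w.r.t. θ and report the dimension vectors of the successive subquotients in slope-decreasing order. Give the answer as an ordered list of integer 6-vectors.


Via rank(M_{q-1}∘⋯∘M_p): M ≅ I[1,1], I[1,6], I[3,3], I[6,6]^2.
μ_θ-semistable layers: μ^(1)=27; μ^(2)=17/6; μ^(3)=-13; μ^(4)=-18

((1, 0, 0, 0, 0, 0); (1, 1, 1, 1, 1, 1); (0, 0, 0, 0, 0, 2); (0, 0, 1, 0, 0, 0))


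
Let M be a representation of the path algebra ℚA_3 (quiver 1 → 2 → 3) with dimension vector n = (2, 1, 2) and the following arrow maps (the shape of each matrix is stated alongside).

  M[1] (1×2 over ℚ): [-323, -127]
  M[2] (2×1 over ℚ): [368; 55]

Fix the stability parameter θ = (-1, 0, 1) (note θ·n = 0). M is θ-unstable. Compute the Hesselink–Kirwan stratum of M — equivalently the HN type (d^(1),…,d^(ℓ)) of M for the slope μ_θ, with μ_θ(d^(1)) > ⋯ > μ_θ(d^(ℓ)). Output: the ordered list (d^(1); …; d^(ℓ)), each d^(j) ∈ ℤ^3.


Interval decomposition of M: I[1,1], I[1,3], I[3,3].
HN type (ℓ=3): μ^(1)=1; μ^(2)=0; μ^(3)=-1

((0, 0, 2); (0, 1, 0); (2, 0, 0))


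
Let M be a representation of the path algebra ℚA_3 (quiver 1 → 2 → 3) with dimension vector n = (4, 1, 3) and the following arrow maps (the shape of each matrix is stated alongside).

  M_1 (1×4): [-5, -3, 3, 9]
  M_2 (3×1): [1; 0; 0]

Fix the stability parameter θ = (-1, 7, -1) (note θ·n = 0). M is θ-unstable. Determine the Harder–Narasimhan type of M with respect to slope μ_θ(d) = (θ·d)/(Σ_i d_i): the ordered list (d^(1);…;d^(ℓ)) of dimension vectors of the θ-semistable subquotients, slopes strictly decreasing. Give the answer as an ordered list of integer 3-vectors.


Barcode: M ≅ I[1,1]^3, I[1,3], I[3,3]^2. HN layers by μ_θ (2 steps, strictly decreasing):
  μ^(1)=3; μ^(2)=-1

((0, 1, 1); (4, 0, 2))


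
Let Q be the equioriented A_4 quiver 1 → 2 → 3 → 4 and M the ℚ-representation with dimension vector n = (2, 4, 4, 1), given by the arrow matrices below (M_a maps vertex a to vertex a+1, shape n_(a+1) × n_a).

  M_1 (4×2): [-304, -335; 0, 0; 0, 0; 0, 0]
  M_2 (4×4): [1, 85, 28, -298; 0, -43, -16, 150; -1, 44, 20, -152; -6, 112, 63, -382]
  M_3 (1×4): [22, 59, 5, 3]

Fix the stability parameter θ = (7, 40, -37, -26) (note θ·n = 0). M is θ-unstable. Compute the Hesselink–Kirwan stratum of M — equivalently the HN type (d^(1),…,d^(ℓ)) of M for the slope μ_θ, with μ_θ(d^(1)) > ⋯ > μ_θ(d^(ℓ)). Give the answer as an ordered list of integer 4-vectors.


Barcode: M ≅ I[1,1], I[1,4], I[2,2], I[2,3]^2, I[3,3]. HN layers by μ_θ (5 steps, strictly decreasing):
  μ^(1)=40; μ^(2)=7; μ^(3)=3/2; μ^(4)=-4; μ^(5)=-37

((0, 1, 0, 0); (1, 0, 0, 0); (0, 2, 2, 0); (1, 1, 1, 1); (0, 0, 1, 0))


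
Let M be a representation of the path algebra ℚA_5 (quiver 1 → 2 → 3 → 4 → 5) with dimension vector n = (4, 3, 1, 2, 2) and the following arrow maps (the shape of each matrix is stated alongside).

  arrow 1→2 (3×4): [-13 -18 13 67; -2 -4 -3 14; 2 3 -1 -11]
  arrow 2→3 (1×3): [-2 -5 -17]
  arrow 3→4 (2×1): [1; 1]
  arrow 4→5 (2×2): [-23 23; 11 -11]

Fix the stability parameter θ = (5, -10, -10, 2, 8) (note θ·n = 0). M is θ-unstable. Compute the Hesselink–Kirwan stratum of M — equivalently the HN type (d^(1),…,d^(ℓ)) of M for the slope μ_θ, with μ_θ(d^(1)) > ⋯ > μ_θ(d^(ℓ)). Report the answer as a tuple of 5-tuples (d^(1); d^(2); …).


Barcode: M ≅ I[1,1], I[1,2]^2, I[1,4], I[4,5], I[5,5]. HN layers by μ_θ (5 steps, strictly decreasing):
  μ^(1)=8; μ^(2)=5; μ^(3)=2; μ^(4)=-5/2; μ^(5)=-5

((0, 0, 0, 0, 2); (1, 0, 0, 0, 0); (0, 0, 0, 2, 0); (2, 2, 0, 0, 0); (1, 1, 1, 0, 0))


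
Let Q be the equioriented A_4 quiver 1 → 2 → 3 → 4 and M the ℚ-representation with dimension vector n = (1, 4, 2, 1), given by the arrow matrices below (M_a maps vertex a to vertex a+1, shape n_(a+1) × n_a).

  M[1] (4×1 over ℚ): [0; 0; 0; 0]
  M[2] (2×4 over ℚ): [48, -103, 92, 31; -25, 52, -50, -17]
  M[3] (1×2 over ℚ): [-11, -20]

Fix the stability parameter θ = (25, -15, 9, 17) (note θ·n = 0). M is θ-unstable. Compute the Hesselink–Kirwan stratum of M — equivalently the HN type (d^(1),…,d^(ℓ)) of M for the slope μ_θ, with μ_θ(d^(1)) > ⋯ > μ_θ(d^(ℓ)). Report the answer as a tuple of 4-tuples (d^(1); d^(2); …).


Via rank(M_{q-1}∘⋯∘M_p): M ≅ I[1,1], I[2,2]^2, I[2,3], I[2,4].
μ_θ-semistable layers: μ^(1)=25; μ^(2)=17; μ^(3)=9; μ^(4)=-15

((1, 0, 0, 0); (0, 0, 0, 1); (0, 0, 2, 0); (0, 4, 0, 0))


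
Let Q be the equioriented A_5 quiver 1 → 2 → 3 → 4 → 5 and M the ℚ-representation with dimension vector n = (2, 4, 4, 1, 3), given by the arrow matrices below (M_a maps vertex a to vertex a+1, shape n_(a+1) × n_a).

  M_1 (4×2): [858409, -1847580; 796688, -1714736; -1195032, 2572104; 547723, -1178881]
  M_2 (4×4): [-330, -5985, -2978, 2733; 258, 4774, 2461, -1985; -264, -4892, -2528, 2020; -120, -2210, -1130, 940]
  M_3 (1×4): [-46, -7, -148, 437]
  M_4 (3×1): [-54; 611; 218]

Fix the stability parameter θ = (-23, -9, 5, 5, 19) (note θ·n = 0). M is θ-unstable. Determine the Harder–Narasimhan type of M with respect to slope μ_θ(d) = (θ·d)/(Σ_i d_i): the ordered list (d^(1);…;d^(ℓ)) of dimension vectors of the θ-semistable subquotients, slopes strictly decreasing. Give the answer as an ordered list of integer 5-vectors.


Via rank(M_{q-1}∘⋯∘M_p): M ≅ I[1,2], I[1,5], I[2,2], I[2,3], I[3,3]^2, I[5,5]^2.
μ_θ-semistable layers: μ^(1)=19; μ^(2)=5; μ^(3)=-9; μ^(4)=-23

((0, 0, 0, 0, 3); (0, 0, 4, 1, 0); (0, 4, 0, 0, 0); (2, 0, 0, 0, 0))
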